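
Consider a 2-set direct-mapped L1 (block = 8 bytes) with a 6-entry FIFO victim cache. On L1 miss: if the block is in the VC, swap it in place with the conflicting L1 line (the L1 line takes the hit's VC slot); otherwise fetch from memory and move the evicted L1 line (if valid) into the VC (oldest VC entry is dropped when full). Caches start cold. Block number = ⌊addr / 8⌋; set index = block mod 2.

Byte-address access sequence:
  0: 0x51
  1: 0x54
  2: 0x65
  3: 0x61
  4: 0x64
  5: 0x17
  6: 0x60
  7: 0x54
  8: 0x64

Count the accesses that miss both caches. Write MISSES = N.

MISSES = 3

#0 0x51→b10/s0 MISS; vc=[]
#1 0x54→b10/s0 L1-HIT; vc=[]
#2 0x65→b12/s0 MISS; vc=[10]
#3 0x61→b12/s0 L1-HIT; vc=[10]
#4 0x64→b12/s0 L1-HIT; vc=[10]
#5 0x17→b2/s0 MISS; vc=[10,12]
#6 0x60→b12/s0 VC-HIT; vc=[10,2]
#7 0x54→b10/s0 VC-HIT; vc=[12,2]
#8 0x64→b12/s0 VC-HIT; vc=[10,2]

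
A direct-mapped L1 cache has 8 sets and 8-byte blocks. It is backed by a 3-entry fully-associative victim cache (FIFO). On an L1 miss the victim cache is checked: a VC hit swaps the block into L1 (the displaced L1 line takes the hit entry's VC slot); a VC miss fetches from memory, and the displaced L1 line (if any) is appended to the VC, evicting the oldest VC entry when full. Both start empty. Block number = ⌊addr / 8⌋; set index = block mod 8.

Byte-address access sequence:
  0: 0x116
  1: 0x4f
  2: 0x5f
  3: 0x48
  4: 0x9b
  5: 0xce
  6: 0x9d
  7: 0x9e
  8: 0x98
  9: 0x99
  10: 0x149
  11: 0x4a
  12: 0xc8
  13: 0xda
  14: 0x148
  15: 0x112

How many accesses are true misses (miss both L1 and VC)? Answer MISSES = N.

MISSES = 7

#0 0x116→b34/s2 MISS; vc=[]
#1 0x4f→b9/s1 MISS; vc=[]
#2 0x5f→b11/s3 MISS; vc=[]
#3 0x48→b9/s1 L1-HIT; vc=[]
#4 0x9b→b19/s3 MISS; vc=[11]
#5 0xce→b25/s1 MISS; vc=[11,9]
#6 0x9d→b19/s3 L1-HIT; vc=[11,9]
#7 0x9e→b19/s3 L1-HIT; vc=[11,9]
#8 0x98→b19/s3 L1-HIT; vc=[11,9]
#9 0x99→b19/s3 L1-HIT; vc=[11,9]
#10 0x149→b41/s1 MISS; vc=[11,9,25]
#11 0x4a→b9/s1 VC-HIT; vc=[11,41,25]
#12 0xc8→b25/s1 VC-HIT; vc=[11,41,9]
#13 0xda→b27/s3 MISS; vc=[41,9,19]
#14 0x148→b41/s1 VC-HIT; vc=[25,9,19]
#15 0x112→b34/s2 L1-HIT; vc=[25,9,19]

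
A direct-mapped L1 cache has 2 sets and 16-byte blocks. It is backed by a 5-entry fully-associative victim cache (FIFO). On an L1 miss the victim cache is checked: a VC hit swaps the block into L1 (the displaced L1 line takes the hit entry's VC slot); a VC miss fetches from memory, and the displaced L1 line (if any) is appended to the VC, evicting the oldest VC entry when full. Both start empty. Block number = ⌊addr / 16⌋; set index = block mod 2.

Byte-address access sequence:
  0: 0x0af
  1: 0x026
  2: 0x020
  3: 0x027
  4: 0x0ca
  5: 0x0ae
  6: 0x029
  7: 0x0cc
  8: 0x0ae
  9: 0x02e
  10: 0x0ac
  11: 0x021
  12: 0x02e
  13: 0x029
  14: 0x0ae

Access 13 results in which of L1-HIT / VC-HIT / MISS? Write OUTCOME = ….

0: 0xaf (blk 10, set 0) → MISS  vc=[]
1: 0x26 (blk 2, set 0) → MISS  vc=[10]
2: 0x20 (blk 2, set 0) → L1-HIT  vc=[10]
3: 0x27 (blk 2, set 0) → L1-HIT  vc=[10]
4: 0xca (blk 12, set 0) → MISS  vc=[10, 2]
5: 0xae (blk 10, set 0) → VC-HIT  vc=[12, 2]
6: 0x29 (blk 2, set 0) → VC-HIT  vc=[12, 10]
7: 0xcc (blk 12, set 0) → VC-HIT  vc=[2, 10]
8: 0xae (blk 10, set 0) → VC-HIT  vc=[2, 12]
9: 0x2e (blk 2, set 0) → VC-HIT  vc=[10, 12]
10: 0xac (blk 10, set 0) → VC-HIT  vc=[2, 12]
11: 0x21 (blk 2, set 0) → VC-HIT  vc=[10, 12]
12: 0x2e (blk 2, set 0) → L1-HIT  vc=[10, 12]
13: 0x29 (blk 2, set 0) → L1-HIT  vc=[10, 12]
14: 0xae (blk 10, set 0) → VC-HIT  vc=[2, 12]

OUTCOME = L1-HIT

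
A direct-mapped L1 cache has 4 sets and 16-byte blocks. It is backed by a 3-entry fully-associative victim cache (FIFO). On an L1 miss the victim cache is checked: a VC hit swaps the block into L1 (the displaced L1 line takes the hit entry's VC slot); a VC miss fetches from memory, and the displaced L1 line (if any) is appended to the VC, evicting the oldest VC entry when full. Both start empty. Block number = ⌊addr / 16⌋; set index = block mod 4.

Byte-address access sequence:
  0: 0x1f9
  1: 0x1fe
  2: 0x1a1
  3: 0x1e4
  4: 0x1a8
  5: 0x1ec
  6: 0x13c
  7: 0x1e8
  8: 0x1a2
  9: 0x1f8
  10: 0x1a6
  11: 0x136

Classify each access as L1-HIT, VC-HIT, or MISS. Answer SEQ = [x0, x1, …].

SEQ = [MISS, L1-HIT, MISS, MISS, VC-HIT, VC-HIT, MISS, L1-HIT, VC-HIT, VC-HIT, L1-HIT, VC-HIT]

#0 0x1f9→b31/s3 MISS; vc=[]
#1 0x1fe→b31/s3 L1-HIT; vc=[]
#2 0x1a1→b26/s2 MISS; vc=[]
#3 0x1e4→b30/s2 MISS; vc=[26]
#4 0x1a8→b26/s2 VC-HIT; vc=[30]
#5 0x1ec→b30/s2 VC-HIT; vc=[26]
#6 0x13c→b19/s3 MISS; vc=[26,31]
#7 0x1e8→b30/s2 L1-HIT; vc=[26,31]
#8 0x1a2→b26/s2 VC-HIT; vc=[30,31]
#9 0x1f8→b31/s3 VC-HIT; vc=[30,19]
#10 0x1a6→b26/s2 L1-HIT; vc=[30,19]
#11 0x136→b19/s3 VC-HIT; vc=[30,31]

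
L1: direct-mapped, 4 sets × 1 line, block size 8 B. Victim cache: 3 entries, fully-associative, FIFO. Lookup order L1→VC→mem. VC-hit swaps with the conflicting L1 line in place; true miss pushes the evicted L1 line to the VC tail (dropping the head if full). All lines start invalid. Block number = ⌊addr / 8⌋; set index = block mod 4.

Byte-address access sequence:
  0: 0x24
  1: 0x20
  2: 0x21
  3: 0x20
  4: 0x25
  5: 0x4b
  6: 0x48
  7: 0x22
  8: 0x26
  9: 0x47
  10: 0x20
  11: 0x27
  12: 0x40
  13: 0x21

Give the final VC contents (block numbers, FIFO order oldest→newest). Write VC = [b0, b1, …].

VC = [8]

0: 0x24 (blk 4, set 0) → MISS  vc=[]
1: 0x20 (blk 4, set 0) → L1-HIT  vc=[]
2: 0x21 (blk 4, set 0) → L1-HIT  vc=[]
3: 0x20 (blk 4, set 0) → L1-HIT  vc=[]
4: 0x25 (blk 4, set 0) → L1-HIT  vc=[]
5: 0x4b (blk 9, set 1) → MISS  vc=[]
6: 0x48 (blk 9, set 1) → L1-HIT  vc=[]
7: 0x22 (blk 4, set 0) → L1-HIT  vc=[]
8: 0x26 (blk 4, set 0) → L1-HIT  vc=[]
9: 0x47 (blk 8, set 0) → MISS  vc=[4]
10: 0x20 (blk 4, set 0) → VC-HIT  vc=[8]
11: 0x27 (blk 4, set 0) → L1-HIT  vc=[8]
12: 0x40 (blk 8, set 0) → VC-HIT  vc=[4]
13: 0x21 (blk 4, set 0) → VC-HIT  vc=[8]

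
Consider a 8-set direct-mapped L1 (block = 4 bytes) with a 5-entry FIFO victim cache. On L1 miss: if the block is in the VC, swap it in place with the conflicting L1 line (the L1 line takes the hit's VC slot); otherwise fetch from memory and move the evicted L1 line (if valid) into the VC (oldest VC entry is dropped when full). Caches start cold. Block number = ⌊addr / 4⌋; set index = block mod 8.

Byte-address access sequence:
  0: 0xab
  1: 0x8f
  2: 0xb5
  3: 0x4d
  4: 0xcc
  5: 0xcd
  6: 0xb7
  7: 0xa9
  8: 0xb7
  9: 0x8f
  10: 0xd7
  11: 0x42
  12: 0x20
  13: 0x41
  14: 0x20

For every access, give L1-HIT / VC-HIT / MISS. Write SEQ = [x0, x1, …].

#0 0xab→b42/s2 MISS; vc=[]
#1 0x8f→b35/s3 MISS; vc=[]
#2 0xb5→b45/s5 MISS; vc=[]
#3 0x4d→b19/s3 MISS; vc=[35]
#4 0xcc→b51/s3 MISS; vc=[35,19]
#5 0xcd→b51/s3 L1-HIT; vc=[35,19]
#6 0xb7→b45/s5 L1-HIT; vc=[35,19]
#7 0xa9→b42/s2 L1-HIT; vc=[35,19]
#8 0xb7→b45/s5 L1-HIT; vc=[35,19]
#9 0x8f→b35/s3 VC-HIT; vc=[51,19]
#10 0xd7→b53/s5 MISS; vc=[51,19,45]
#11 0x42→b16/s0 MISS; vc=[51,19,45]
#12 0x20→b8/s0 MISS; vc=[51,19,45,16]
#13 0x41→b16/s0 VC-HIT; vc=[51,19,45,8]
#14 0x20→b8/s0 VC-HIT; vc=[51,19,45,16]

SEQ = [MISS, MISS, MISS, MISS, MISS, L1-HIT, L1-HIT, L1-HIT, L1-HIT, VC-HIT, MISS, MISS, MISS, VC-HIT, VC-HIT]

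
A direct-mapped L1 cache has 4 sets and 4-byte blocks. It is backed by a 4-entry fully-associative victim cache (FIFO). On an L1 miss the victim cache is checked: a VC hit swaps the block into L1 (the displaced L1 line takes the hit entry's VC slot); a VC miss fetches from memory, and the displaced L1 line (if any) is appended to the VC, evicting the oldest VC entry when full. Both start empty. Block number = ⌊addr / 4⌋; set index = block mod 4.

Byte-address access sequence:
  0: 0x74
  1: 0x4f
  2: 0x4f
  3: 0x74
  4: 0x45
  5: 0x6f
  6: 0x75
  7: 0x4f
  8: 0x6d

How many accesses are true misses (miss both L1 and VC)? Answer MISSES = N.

MISSES = 4

#0 0x74→b29/s1 MISS; vc=[]
#1 0x4f→b19/s3 MISS; vc=[]
#2 0x4f→b19/s3 L1-HIT; vc=[]
#3 0x74→b29/s1 L1-HIT; vc=[]
#4 0x45→b17/s1 MISS; vc=[29]
#5 0x6f→b27/s3 MISS; vc=[29,19]
#6 0x75→b29/s1 VC-HIT; vc=[17,19]
#7 0x4f→b19/s3 VC-HIT; vc=[17,27]
#8 0x6d→b27/s3 VC-HIT; vc=[17,19]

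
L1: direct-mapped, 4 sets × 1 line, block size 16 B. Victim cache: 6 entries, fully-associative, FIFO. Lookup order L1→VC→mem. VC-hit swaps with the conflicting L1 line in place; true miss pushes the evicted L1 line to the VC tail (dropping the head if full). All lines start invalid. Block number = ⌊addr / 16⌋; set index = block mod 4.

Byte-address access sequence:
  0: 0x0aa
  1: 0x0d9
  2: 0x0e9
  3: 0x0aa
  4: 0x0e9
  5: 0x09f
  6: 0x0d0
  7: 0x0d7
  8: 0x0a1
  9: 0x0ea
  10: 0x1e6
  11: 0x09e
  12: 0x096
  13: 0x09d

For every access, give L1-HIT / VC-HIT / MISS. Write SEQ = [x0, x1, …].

#0 0xaa→b10/s2 MISS; vc=[]
#1 0xd9→b13/s1 MISS; vc=[]
#2 0xe9→b14/s2 MISS; vc=[10]
#3 0xaa→b10/s2 VC-HIT; vc=[14]
#4 0xe9→b14/s2 VC-HIT; vc=[10]
#5 0x9f→b9/s1 MISS; vc=[10,13]
#6 0xd0→b13/s1 VC-HIT; vc=[10,9]
#7 0xd7→b13/s1 L1-HIT; vc=[10,9]
#8 0xa1→b10/s2 VC-HIT; vc=[14,9]
#9 0xea→b14/s2 VC-HIT; vc=[10,9]
#10 0x1e6→b30/s2 MISS; vc=[10,9,14]
#11 0x9e→b9/s1 VC-HIT; vc=[10,13,14]
#12 0x96→b9/s1 L1-HIT; vc=[10,13,14]
#13 0x9d→b9/s1 L1-HIT; vc=[10,13,14]

SEQ = [MISS, MISS, MISS, VC-HIT, VC-HIT, MISS, VC-HIT, L1-HIT, VC-HIT, VC-HIT, MISS, VC-HIT, L1-HIT, L1-HIT]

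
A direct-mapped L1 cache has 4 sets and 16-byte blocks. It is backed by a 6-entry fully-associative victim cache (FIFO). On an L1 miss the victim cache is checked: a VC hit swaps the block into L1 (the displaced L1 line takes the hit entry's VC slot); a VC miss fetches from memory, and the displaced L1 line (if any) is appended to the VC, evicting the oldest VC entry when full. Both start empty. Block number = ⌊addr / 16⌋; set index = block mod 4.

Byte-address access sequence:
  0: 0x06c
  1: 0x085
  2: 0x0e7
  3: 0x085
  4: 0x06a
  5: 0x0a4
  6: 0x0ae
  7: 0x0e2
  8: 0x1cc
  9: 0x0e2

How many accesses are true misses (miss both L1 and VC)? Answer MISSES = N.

  [0] addr=0x6c blk=6 s=2: MISS | VC []
  [1] addr=0x85 blk=8 s=0: MISS | VC []
  [2] addr=0xe7 blk=14 s=2: MISS | VC [6]
  [3] addr=0x85 blk=8 s=0: L1-HIT | VC [6]
  [4] addr=0x6a blk=6 s=2: VC-HIT | VC [14]
  [5] addr=0xa4 blk=10 s=2: MISS | VC [14, 6]
  [6] addr=0xae blk=10 s=2: L1-HIT | VC [14, 6]
  [7] addr=0xe2 blk=14 s=2: VC-HIT | VC [10, 6]
  [8] addr=0x1cc blk=28 s=0: MISS | VC [10, 6, 8]
  [9] addr=0xe2 blk=14 s=2: L1-HIT | VC [10, 6, 8]

MISSES = 5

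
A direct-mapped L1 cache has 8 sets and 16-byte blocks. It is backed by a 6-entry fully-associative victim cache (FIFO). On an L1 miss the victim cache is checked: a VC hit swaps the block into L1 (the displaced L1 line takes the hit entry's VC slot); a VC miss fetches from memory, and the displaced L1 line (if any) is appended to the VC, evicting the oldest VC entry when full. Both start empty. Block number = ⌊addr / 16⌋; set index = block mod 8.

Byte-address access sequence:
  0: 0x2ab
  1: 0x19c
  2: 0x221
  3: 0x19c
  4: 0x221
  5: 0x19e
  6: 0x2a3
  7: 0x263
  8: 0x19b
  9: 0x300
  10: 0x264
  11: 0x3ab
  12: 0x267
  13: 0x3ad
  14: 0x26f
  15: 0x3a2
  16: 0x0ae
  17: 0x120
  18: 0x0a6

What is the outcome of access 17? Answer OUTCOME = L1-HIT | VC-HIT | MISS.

  [0] addr=0x2ab blk=42 s=2: MISS | VC []
  [1] addr=0x19c blk=25 s=1: MISS | VC []
  [2] addr=0x221 blk=34 s=2: MISS | VC [42]
  [3] addr=0x19c blk=25 s=1: L1-HIT | VC [42]
  [4] addr=0x221 blk=34 s=2: L1-HIT | VC [42]
  [5] addr=0x19e blk=25 s=1: L1-HIT | VC [42]
  [6] addr=0x2a3 blk=42 s=2: VC-HIT | VC [34]
  [7] addr=0x263 blk=38 s=6: MISS | VC [34]
  [8] addr=0x19b blk=25 s=1: L1-HIT | VC [34]
  [9] addr=0x300 blk=48 s=0: MISS | VC [34]
  [10] addr=0x264 blk=38 s=6: L1-HIT | VC [34]
  [11] addr=0x3ab blk=58 s=2: MISS | VC [34, 42]
  [12] addr=0x267 blk=38 s=6: L1-HIT | VC [34, 42]
  [13] addr=0x3ad blk=58 s=2: L1-HIT | VC [34, 42]
  [14] addr=0x26f blk=38 s=6: L1-HIT | VC [34, 42]
  [15] addr=0x3a2 blk=58 s=2: L1-HIT | VC [34, 42]
  [16] addr=0xae blk=10 s=2: MISS | VC [34, 42, 58]
  [17] addr=0x120 blk=18 s=2: MISS | VC [34, 42, 58, 10]
  [18] addr=0xa6 blk=10 s=2: VC-HIT | VC [34, 42, 58, 18]

OUTCOME = MISS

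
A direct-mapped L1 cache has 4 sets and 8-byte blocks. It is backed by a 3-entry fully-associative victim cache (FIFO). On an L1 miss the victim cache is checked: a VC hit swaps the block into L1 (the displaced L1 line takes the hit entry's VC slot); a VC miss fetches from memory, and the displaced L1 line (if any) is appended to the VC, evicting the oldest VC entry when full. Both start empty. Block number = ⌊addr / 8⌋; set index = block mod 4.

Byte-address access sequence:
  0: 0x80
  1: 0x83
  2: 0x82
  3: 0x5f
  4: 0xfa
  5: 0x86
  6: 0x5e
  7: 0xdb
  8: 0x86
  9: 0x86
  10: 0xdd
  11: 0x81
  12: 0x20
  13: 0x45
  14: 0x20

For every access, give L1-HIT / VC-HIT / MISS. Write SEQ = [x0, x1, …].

SEQ = [MISS, L1-HIT, L1-HIT, MISS, MISS, L1-HIT, VC-HIT, MISS, L1-HIT, L1-HIT, L1-HIT, L1-HIT, MISS, MISS, VC-HIT]

#0 0x80→b16/s0 MISS; vc=[]
#1 0x83→b16/s0 L1-HIT; vc=[]
#2 0x82→b16/s0 L1-HIT; vc=[]
#3 0x5f→b11/s3 MISS; vc=[]
#4 0xfa→b31/s3 MISS; vc=[11]
#5 0x86→b16/s0 L1-HIT; vc=[11]
#6 0x5e→b11/s3 VC-HIT; vc=[31]
#7 0xdb→b27/s3 MISS; vc=[31,11]
#8 0x86→b16/s0 L1-HIT; vc=[31,11]
#9 0x86→b16/s0 L1-HIT; vc=[31,11]
#10 0xdd→b27/s3 L1-HIT; vc=[31,11]
#11 0x81→b16/s0 L1-HIT; vc=[31,11]
#12 0x20→b4/s0 MISS; vc=[31,11,16]
#13 0x45→b8/s0 MISS; vc=[11,16,4]
#14 0x20→b4/s0 VC-HIT; vc=[11,16,8]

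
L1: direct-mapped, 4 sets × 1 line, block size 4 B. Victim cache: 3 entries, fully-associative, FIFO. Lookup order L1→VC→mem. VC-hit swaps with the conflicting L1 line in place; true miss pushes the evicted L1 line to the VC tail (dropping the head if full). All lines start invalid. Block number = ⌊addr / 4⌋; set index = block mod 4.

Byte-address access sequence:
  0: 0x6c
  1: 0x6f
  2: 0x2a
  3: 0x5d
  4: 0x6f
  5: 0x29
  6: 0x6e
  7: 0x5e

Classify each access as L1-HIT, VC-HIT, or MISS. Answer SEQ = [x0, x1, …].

  [0] addr=0x6c blk=27 s=3: MISS | VC []
  [1] addr=0x6f blk=27 s=3: L1-HIT | VC []
  [2] addr=0x2a blk=10 s=2: MISS | VC []
  [3] addr=0x5d blk=23 s=3: MISS | VC [27]
  [4] addr=0x6f blk=27 s=3: VC-HIT | VC [23]
  [5] addr=0x29 blk=10 s=2: L1-HIT | VC [23]
  [6] addr=0x6e blk=27 s=3: L1-HIT | VC [23]
  [7] addr=0x5e blk=23 s=3: VC-HIT | VC [27]

SEQ = [MISS, L1-HIT, MISS, MISS, VC-HIT, L1-HIT, L1-HIT, VC-HIT]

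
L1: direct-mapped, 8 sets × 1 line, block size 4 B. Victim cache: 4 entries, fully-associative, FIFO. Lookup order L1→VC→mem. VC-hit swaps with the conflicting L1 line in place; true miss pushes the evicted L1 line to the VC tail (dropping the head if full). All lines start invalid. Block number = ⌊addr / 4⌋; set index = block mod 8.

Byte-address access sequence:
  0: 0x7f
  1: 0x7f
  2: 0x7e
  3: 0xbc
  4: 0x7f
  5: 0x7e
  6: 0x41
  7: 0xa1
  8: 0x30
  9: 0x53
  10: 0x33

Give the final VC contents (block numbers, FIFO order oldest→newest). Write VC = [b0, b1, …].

VC = [47, 16, 20]

0: 0x7f (blk 31, set 7) → MISS  vc=[]
1: 0x7f (blk 31, set 7) → L1-HIT  vc=[]
2: 0x7e (blk 31, set 7) → L1-HIT  vc=[]
3: 0xbc (blk 47, set 7) → MISS  vc=[31]
4: 0x7f (blk 31, set 7) → VC-HIT  vc=[47]
5: 0x7e (blk 31, set 7) → L1-HIT  vc=[47]
6: 0x41 (blk 16, set 0) → MISS  vc=[47]
7: 0xa1 (blk 40, set 0) → MISS  vc=[47, 16]
8: 0x30 (blk 12, set 4) → MISS  vc=[47, 16]
9: 0x53 (blk 20, set 4) → MISS  vc=[47, 16, 12]
10: 0x33 (blk 12, set 4) → VC-HIT  vc=[47, 16, 20]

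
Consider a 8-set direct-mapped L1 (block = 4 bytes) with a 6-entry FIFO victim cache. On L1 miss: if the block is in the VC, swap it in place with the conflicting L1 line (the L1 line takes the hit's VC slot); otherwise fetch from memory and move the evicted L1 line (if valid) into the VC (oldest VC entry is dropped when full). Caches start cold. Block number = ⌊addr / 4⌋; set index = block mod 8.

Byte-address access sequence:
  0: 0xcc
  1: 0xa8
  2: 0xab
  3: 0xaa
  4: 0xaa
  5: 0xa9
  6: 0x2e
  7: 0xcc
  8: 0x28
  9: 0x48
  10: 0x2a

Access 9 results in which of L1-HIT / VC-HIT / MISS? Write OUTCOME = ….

OUTCOME = MISS

#0 0xcc→b51/s3 MISS; vc=[]
#1 0xa8→b42/s2 MISS; vc=[]
#2 0xab→b42/s2 L1-HIT; vc=[]
#3 0xaa→b42/s2 L1-HIT; vc=[]
#4 0xaa→b42/s2 L1-HIT; vc=[]
#5 0xa9→b42/s2 L1-HIT; vc=[]
#6 0x2e→b11/s3 MISS; vc=[51]
#7 0xcc→b51/s3 VC-HIT; vc=[11]
#8 0x28→b10/s2 MISS; vc=[11,42]
#9 0x48→b18/s2 MISS; vc=[11,42,10]
#10 0x2a→b10/s2 VC-HIT; vc=[11,42,18]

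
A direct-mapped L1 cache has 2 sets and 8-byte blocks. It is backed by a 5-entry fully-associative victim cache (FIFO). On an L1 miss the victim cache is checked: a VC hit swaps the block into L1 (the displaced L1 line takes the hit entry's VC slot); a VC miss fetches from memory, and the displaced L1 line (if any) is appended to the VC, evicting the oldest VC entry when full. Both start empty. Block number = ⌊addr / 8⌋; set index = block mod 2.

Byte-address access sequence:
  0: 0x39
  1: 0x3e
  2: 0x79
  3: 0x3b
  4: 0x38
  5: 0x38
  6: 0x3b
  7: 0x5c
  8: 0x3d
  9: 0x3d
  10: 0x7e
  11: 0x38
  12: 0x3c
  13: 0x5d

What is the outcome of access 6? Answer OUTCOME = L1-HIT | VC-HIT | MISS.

0: 0x39 (blk 7, set 1) → MISS  vc=[]
1: 0x3e (blk 7, set 1) → L1-HIT  vc=[]
2: 0x79 (blk 15, set 1) → MISS  vc=[7]
3: 0x3b (blk 7, set 1) → VC-HIT  vc=[15]
4: 0x38 (blk 7, set 1) → L1-HIT  vc=[15]
5: 0x38 (blk 7, set 1) → L1-HIT  vc=[15]
6: 0x3b (blk 7, set 1) → L1-HIT  vc=[15]
7: 0x5c (blk 11, set 1) → MISS  vc=[15, 7]
8: 0x3d (blk 7, set 1) → VC-HIT  vc=[15, 11]
9: 0x3d (blk 7, set 1) → L1-HIT  vc=[15, 11]
10: 0x7e (blk 15, set 1) → VC-HIT  vc=[7, 11]
11: 0x38 (blk 7, set 1) → VC-HIT  vc=[15, 11]
12: 0x3c (blk 7, set 1) → L1-HIT  vc=[15, 11]
13: 0x5d (blk 11, set 1) → VC-HIT  vc=[15, 7]

OUTCOME = L1-HIT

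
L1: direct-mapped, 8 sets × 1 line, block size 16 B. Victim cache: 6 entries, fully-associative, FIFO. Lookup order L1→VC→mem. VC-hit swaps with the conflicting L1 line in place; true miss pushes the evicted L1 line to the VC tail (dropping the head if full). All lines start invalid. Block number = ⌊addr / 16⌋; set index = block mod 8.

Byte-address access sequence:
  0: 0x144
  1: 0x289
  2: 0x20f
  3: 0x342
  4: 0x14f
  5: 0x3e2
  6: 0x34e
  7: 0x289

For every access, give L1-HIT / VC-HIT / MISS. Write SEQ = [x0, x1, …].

0: 0x144 (blk 20, set 4) → MISS  vc=[]
1: 0x289 (blk 40, set 0) → MISS  vc=[]
2: 0x20f (blk 32, set 0) → MISS  vc=[40]
3: 0x342 (blk 52, set 4) → MISS  vc=[40, 20]
4: 0x14f (blk 20, set 4) → VC-HIT  vc=[40, 52]
5: 0x3e2 (blk 62, set 6) → MISS  vc=[40, 52]
6: 0x34e (blk 52, set 4) → VC-HIT  vc=[40, 20]
7: 0x289 (blk 40, set 0) → VC-HIT  vc=[32, 20]

SEQ = [MISS, MISS, MISS, MISS, VC-HIT, MISS, VC-HIT, VC-HIT]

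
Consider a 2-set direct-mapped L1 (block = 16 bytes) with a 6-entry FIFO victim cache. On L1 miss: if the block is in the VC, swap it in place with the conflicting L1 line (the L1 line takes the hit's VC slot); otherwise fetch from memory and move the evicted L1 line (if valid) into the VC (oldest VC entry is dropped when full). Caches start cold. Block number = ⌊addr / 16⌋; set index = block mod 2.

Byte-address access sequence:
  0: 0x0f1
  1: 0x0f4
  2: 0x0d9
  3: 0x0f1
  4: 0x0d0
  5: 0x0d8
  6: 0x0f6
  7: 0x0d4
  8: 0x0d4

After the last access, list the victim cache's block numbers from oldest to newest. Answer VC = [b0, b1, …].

VC = [15]

  [0] addr=0xf1 blk=15 s=1: MISS | VC []
  [1] addr=0xf4 blk=15 s=1: L1-HIT | VC []
  [2] addr=0xd9 blk=13 s=1: MISS | VC [15]
  [3] addr=0xf1 blk=15 s=1: VC-HIT | VC [13]
  [4] addr=0xd0 blk=13 s=1: VC-HIT | VC [15]
  [5] addr=0xd8 blk=13 s=1: L1-HIT | VC [15]
  [6] addr=0xf6 blk=15 s=1: VC-HIT | VC [13]
  [7] addr=0xd4 blk=13 s=1: VC-HIT | VC [15]
  [8] addr=0xd4 blk=13 s=1: L1-HIT | VC [15]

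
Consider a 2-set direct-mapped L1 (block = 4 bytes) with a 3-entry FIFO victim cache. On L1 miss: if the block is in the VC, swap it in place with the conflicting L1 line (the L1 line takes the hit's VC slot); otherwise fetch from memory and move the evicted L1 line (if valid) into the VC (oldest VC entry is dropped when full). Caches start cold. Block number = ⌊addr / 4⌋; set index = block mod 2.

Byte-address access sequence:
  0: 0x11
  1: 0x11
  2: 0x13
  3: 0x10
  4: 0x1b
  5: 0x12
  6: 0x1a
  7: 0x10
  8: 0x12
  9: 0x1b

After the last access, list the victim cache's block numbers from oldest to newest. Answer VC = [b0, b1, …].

VC = [4]

0: 0x11 (blk 4, set 0) → MISS  vc=[]
1: 0x11 (blk 4, set 0) → L1-HIT  vc=[]
2: 0x13 (blk 4, set 0) → L1-HIT  vc=[]
3: 0x10 (blk 4, set 0) → L1-HIT  vc=[]
4: 0x1b (blk 6, set 0) → MISS  vc=[4]
5: 0x12 (blk 4, set 0) → VC-HIT  vc=[6]
6: 0x1a (blk 6, set 0) → VC-HIT  vc=[4]
7: 0x10 (blk 4, set 0) → VC-HIT  vc=[6]
8: 0x12 (blk 4, set 0) → L1-HIT  vc=[6]
9: 0x1b (blk 6, set 0) → VC-HIT  vc=[4]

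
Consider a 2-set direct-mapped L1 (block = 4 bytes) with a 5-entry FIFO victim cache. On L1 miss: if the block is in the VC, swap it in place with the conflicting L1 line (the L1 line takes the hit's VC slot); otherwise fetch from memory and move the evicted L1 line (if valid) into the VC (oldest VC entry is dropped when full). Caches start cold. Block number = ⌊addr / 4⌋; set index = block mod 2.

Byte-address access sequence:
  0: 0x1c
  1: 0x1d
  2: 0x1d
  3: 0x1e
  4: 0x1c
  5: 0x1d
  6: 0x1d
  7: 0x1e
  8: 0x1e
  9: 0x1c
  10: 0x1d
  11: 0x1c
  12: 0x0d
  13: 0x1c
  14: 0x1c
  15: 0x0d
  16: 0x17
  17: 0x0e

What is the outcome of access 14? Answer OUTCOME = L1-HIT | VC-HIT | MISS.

OUTCOME = L1-HIT

  [0] addr=0x1c blk=7 s=1: MISS | VC []
  [1] addr=0x1d blk=7 s=1: L1-HIT | VC []
  [2] addr=0x1d blk=7 s=1: L1-HIT | VC []
  [3] addr=0x1e blk=7 s=1: L1-HIT | VC []
  [4] addr=0x1c blk=7 s=1: L1-HIT | VC []
  [5] addr=0x1d blk=7 s=1: L1-HIT | VC []
  [6] addr=0x1d blk=7 s=1: L1-HIT | VC []
  [7] addr=0x1e blk=7 s=1: L1-HIT | VC []
  [8] addr=0x1e blk=7 s=1: L1-HIT | VC []
  [9] addr=0x1c blk=7 s=1: L1-HIT | VC []
  [10] addr=0x1d blk=7 s=1: L1-HIT | VC []
  [11] addr=0x1c blk=7 s=1: L1-HIT | VC []
  [12] addr=0xd blk=3 s=1: MISS | VC [7]
  [13] addr=0x1c blk=7 s=1: VC-HIT | VC [3]
  [14] addr=0x1c blk=7 s=1: L1-HIT | VC [3]
  [15] addr=0xd blk=3 s=1: VC-HIT | VC [7]
  [16] addr=0x17 blk=5 s=1: MISS | VC [7, 3]
  [17] addr=0xe blk=3 s=1: VC-HIT | VC [7, 5]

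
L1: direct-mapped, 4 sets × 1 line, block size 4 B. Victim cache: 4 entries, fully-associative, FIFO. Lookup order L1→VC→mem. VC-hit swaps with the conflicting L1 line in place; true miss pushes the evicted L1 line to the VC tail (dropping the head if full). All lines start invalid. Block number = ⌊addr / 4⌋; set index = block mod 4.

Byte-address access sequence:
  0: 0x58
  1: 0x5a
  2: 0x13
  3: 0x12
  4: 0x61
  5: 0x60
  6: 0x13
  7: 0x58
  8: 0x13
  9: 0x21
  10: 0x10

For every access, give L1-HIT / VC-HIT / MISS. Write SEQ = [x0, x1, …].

SEQ = [MISS, L1-HIT, MISS, L1-HIT, MISS, L1-HIT, VC-HIT, L1-HIT, L1-HIT, MISS, VC-HIT]

#0 0x58→b22/s2 MISS; vc=[]
#1 0x5a→b22/s2 L1-HIT; vc=[]
#2 0x13→b4/s0 MISS; vc=[]
#3 0x12→b4/s0 L1-HIT; vc=[]
#4 0x61→b24/s0 MISS; vc=[4]
#5 0x60→b24/s0 L1-HIT; vc=[4]
#6 0x13→b4/s0 VC-HIT; vc=[24]
#7 0x58→b22/s2 L1-HIT; vc=[24]
#8 0x13→b4/s0 L1-HIT; vc=[24]
#9 0x21→b8/s0 MISS; vc=[24,4]
#10 0x10→b4/s0 VC-HIT; vc=[24,8]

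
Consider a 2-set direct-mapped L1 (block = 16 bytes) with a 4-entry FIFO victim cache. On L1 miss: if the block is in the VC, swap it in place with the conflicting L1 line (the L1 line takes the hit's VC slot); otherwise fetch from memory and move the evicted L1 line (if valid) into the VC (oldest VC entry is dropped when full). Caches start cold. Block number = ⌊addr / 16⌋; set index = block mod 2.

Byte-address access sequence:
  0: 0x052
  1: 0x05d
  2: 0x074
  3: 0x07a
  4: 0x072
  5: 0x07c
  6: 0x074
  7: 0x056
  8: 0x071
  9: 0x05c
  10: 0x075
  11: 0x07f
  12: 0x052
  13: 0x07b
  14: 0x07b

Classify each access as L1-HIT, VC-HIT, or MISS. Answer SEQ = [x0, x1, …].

SEQ = [MISS, L1-HIT, MISS, L1-HIT, L1-HIT, L1-HIT, L1-HIT, VC-HIT, VC-HIT, VC-HIT, VC-HIT, L1-HIT, VC-HIT, VC-HIT, L1-HIT]

#0 0x52→b5/s1 MISS; vc=[]
#1 0x5d→b5/s1 L1-HIT; vc=[]
#2 0x74→b7/s1 MISS; vc=[5]
#3 0x7a→b7/s1 L1-HIT; vc=[5]
#4 0x72→b7/s1 L1-HIT; vc=[5]
#5 0x7c→b7/s1 L1-HIT; vc=[5]
#6 0x74→b7/s1 L1-HIT; vc=[5]
#7 0x56→b5/s1 VC-HIT; vc=[7]
#8 0x71→b7/s1 VC-HIT; vc=[5]
#9 0x5c→b5/s1 VC-HIT; vc=[7]
#10 0x75→b7/s1 VC-HIT; vc=[5]
#11 0x7f→b7/s1 L1-HIT; vc=[5]
#12 0x52→b5/s1 VC-HIT; vc=[7]
#13 0x7b→b7/s1 VC-HIT; vc=[5]
#14 0x7b→b7/s1 L1-HIT; vc=[5]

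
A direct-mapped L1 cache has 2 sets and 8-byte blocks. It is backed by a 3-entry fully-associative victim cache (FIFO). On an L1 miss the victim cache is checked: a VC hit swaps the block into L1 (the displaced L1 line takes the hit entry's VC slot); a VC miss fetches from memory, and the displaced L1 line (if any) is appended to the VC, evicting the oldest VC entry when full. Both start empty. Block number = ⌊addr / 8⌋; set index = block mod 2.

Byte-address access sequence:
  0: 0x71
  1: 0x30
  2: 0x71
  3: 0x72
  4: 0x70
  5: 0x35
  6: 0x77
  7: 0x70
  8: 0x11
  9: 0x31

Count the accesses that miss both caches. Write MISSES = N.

MISSES = 3

  [0] addr=0x71 blk=14 s=0: MISS | VC []
  [1] addr=0x30 blk=6 s=0: MISS | VC [14]
  [2] addr=0x71 blk=14 s=0: VC-HIT | VC [6]
  [3] addr=0x72 blk=14 s=0: L1-HIT | VC [6]
  [4] addr=0x70 blk=14 s=0: L1-HIT | VC [6]
  [5] addr=0x35 blk=6 s=0: VC-HIT | VC [14]
  [6] addr=0x77 blk=14 s=0: VC-HIT | VC [6]
  [7] addr=0x70 blk=14 s=0: L1-HIT | VC [6]
  [8] addr=0x11 blk=2 s=0: MISS | VC [6, 14]
  [9] addr=0x31 blk=6 s=0: VC-HIT | VC [2, 14]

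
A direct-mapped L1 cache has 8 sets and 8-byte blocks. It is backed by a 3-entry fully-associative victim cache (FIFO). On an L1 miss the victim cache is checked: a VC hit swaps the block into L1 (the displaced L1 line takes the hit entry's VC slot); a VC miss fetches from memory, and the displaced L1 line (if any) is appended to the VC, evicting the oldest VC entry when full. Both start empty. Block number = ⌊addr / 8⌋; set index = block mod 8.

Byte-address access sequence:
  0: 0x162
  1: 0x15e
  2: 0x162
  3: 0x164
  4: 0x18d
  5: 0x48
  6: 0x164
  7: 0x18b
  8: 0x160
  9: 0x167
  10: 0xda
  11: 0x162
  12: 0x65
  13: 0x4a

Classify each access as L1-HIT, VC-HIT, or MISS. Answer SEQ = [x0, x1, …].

0: 0x162 (blk 44, set 4) → MISS  vc=[]
1: 0x15e (blk 43, set 3) → MISS  vc=[]
2: 0x162 (blk 44, set 4) → L1-HIT  vc=[]
3: 0x164 (blk 44, set 4) → L1-HIT  vc=[]
4: 0x18d (blk 49, set 1) → MISS  vc=[]
5: 0x48 (blk 9, set 1) → MISS  vc=[49]
6: 0x164 (blk 44, set 4) → L1-HIT  vc=[49]
7: 0x18b (blk 49, set 1) → VC-HIT  vc=[9]
8: 0x160 (blk 44, set 4) → L1-HIT  vc=[9]
9: 0x167 (blk 44, set 4) → L1-HIT  vc=[9]
10: 0xda (blk 27, set 3) → MISS  vc=[9, 43]
11: 0x162 (blk 44, set 4) → L1-HIT  vc=[9, 43]
12: 0x65 (blk 12, set 4) → MISS  vc=[9, 43, 44]
13: 0x4a (blk 9, set 1) → VC-HIT  vc=[49, 43, 44]

SEQ = [MISS, MISS, L1-HIT, L1-HIT, MISS, MISS, L1-HIT, VC-HIT, L1-HIT, L1-HIT, MISS, L1-HIT, MISS, VC-HIT]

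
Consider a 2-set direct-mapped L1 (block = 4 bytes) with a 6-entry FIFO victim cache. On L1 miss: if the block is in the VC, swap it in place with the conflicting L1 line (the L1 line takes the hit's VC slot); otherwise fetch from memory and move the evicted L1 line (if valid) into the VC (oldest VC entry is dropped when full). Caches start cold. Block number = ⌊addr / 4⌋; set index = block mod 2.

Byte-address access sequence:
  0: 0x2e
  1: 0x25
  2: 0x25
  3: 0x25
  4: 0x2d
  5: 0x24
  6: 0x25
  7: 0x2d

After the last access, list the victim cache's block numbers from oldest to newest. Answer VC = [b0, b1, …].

VC = [9]

  [0] addr=0x2e blk=11 s=1: MISS | VC []
  [1] addr=0x25 blk=9 s=1: MISS | VC [11]
  [2] addr=0x25 blk=9 s=1: L1-HIT | VC [11]
  [3] addr=0x25 blk=9 s=1: L1-HIT | VC [11]
  [4] addr=0x2d blk=11 s=1: VC-HIT | VC [9]
  [5] addr=0x24 blk=9 s=1: VC-HIT | VC [11]
  [6] addr=0x25 blk=9 s=1: L1-HIT | VC [11]
  [7] addr=0x2d blk=11 s=1: VC-HIT | VC [9]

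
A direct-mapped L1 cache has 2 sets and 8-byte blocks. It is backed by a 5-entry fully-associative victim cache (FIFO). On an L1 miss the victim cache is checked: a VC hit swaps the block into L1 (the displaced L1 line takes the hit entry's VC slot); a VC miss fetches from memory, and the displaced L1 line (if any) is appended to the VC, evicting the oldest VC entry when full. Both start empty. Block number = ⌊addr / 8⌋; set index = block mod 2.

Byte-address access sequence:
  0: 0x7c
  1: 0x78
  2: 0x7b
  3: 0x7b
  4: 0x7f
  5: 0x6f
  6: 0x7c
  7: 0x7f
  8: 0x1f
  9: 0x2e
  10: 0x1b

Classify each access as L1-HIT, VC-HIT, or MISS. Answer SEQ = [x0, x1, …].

#0 0x7c→b15/s1 MISS; vc=[]
#1 0x78→b15/s1 L1-HIT; vc=[]
#2 0x7b→b15/s1 L1-HIT; vc=[]
#3 0x7b→b15/s1 L1-HIT; vc=[]
#4 0x7f→b15/s1 L1-HIT; vc=[]
#5 0x6f→b13/s1 MISS; vc=[15]
#6 0x7c→b15/s1 VC-HIT; vc=[13]
#7 0x7f→b15/s1 L1-HIT; vc=[13]
#8 0x1f→b3/s1 MISS; vc=[13,15]
#9 0x2e→b5/s1 MISS; vc=[13,15,3]
#10 0x1b→b3/s1 VC-HIT; vc=[13,15,5]

SEQ = [MISS, L1-HIT, L1-HIT, L1-HIT, L1-HIT, MISS, VC-HIT, L1-HIT, MISS, MISS, VC-HIT]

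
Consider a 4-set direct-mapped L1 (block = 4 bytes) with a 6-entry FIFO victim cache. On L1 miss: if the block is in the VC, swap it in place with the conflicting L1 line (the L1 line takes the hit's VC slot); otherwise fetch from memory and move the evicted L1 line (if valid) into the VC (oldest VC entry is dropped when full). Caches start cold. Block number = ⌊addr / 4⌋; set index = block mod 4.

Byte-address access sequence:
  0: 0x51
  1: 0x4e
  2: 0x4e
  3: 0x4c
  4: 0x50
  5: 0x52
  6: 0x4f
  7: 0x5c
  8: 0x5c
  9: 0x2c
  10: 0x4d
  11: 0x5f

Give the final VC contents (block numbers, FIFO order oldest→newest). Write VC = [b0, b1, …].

VC = [11, 19]

0: 0x51 (blk 20, set 0) → MISS  vc=[]
1: 0x4e (blk 19, set 3) → MISS  vc=[]
2: 0x4e (blk 19, set 3) → L1-HIT  vc=[]
3: 0x4c (blk 19, set 3) → L1-HIT  vc=[]
4: 0x50 (blk 20, set 0) → L1-HIT  vc=[]
5: 0x52 (blk 20, set 0) → L1-HIT  vc=[]
6: 0x4f (blk 19, set 3) → L1-HIT  vc=[]
7: 0x5c (blk 23, set 3) → MISS  vc=[19]
8: 0x5c (blk 23, set 3) → L1-HIT  vc=[19]
9: 0x2c (blk 11, set 3) → MISS  vc=[19, 23]
10: 0x4d (blk 19, set 3) → VC-HIT  vc=[11, 23]
11: 0x5f (blk 23, set 3) → VC-HIT  vc=[11, 19]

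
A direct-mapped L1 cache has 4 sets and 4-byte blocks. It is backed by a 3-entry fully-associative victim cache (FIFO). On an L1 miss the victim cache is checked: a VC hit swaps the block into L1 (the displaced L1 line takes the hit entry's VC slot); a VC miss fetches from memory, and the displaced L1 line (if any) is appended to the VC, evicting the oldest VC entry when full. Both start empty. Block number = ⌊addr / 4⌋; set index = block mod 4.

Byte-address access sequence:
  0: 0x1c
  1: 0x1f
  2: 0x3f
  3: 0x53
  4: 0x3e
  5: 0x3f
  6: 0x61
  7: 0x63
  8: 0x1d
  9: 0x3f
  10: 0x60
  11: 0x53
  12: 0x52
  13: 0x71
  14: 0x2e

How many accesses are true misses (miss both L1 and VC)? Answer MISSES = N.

#0 0x1c→b7/s3 MISS; vc=[]
#1 0x1f→b7/s3 L1-HIT; vc=[]
#2 0x3f→b15/s3 MISS; vc=[7]
#3 0x53→b20/s0 MISS; vc=[7]
#4 0x3e→b15/s3 L1-HIT; vc=[7]
#5 0x3f→b15/s3 L1-HIT; vc=[7]
#6 0x61→b24/s0 MISS; vc=[7,20]
#7 0x63→b24/s0 L1-HIT; vc=[7,20]
#8 0x1d→b7/s3 VC-HIT; vc=[15,20]
#9 0x3f→b15/s3 VC-HIT; vc=[7,20]
#10 0x60→b24/s0 L1-HIT; vc=[7,20]
#11 0x53→b20/s0 VC-HIT; vc=[7,24]
#12 0x52→b20/s0 L1-HIT; vc=[7,24]
#13 0x71→b28/s0 MISS; vc=[7,24,20]
#14 0x2e→b11/s3 MISS; vc=[24,20,15]

MISSES = 6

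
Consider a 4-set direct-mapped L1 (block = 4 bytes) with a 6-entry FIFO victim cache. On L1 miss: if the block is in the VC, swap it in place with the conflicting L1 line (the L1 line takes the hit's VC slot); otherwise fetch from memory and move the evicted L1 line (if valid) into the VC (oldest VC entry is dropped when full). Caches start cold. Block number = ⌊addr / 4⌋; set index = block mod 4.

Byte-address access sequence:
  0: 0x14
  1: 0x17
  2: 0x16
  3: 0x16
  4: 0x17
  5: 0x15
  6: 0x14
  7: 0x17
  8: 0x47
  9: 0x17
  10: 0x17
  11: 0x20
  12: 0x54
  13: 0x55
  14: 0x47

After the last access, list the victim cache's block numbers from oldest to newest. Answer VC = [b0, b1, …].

#0 0x14→b5/s1 MISS; vc=[]
#1 0x17→b5/s1 L1-HIT; vc=[]
#2 0x16→b5/s1 L1-HIT; vc=[]
#3 0x16→b5/s1 L1-HIT; vc=[]
#4 0x17→b5/s1 L1-HIT; vc=[]
#5 0x15→b5/s1 L1-HIT; vc=[]
#6 0x14→b5/s1 L1-HIT; vc=[]
#7 0x17→b5/s1 L1-HIT; vc=[]
#8 0x47→b17/s1 MISS; vc=[5]
#9 0x17→b5/s1 VC-HIT; vc=[17]
#10 0x17→b5/s1 L1-HIT; vc=[17]
#11 0x20→b8/s0 MISS; vc=[17]
#12 0x54→b21/s1 MISS; vc=[17,5]
#13 0x55→b21/s1 L1-HIT; vc=[17,5]
#14 0x47→b17/s1 VC-HIT; vc=[21,5]

VC = [21, 5]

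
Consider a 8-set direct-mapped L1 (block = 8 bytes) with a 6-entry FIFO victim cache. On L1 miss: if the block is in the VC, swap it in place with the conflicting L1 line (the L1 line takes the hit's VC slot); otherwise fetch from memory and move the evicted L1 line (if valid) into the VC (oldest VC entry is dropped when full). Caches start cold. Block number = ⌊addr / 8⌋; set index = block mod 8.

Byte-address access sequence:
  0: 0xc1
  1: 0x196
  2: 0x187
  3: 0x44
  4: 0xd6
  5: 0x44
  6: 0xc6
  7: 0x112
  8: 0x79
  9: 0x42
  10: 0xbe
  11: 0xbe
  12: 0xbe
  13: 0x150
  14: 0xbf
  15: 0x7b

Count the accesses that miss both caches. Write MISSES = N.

MISSES = 9

  [0] addr=0xc1 blk=24 s=0: MISS | VC []
  [1] addr=0x196 blk=50 s=2: MISS | VC []
  [2] addr=0x187 blk=48 s=0: MISS | VC [24]
  [3] addr=0x44 blk=8 s=0: MISS | VC [24, 48]
  [4] addr=0xd6 blk=26 s=2: MISS | VC [24, 48, 50]
  [5] addr=0x44 blk=8 s=0: L1-HIT | VC [24, 48, 50]
  [6] addr=0xc6 blk=24 s=0: VC-HIT | VC [8, 48, 50]
  [7] addr=0x112 blk=34 s=2: MISS | VC [8, 48, 50, 26]
  [8] addr=0x79 blk=15 s=7: MISS | VC [8, 48, 50, 26]
  [9] addr=0x42 blk=8 s=0: VC-HIT | VC [24, 48, 50, 26]
  [10] addr=0xbe blk=23 s=7: MISS | VC [24, 48, 50, 26, 15]
  [11] addr=0xbe blk=23 s=7: L1-HIT | VC [24, 48, 50, 26, 15]
  [12] addr=0xbe blk=23 s=7: L1-HIT | VC [24, 48, 50, 26, 15]
  [13] addr=0x150 blk=42 s=2: MISS | VC [24, 48, 50, 26, 15, 34]
  [14] addr=0xbf blk=23 s=7: L1-HIT | VC [24, 48, 50, 26, 15, 34]
  [15] addr=0x7b blk=15 s=7: VC-HIT | VC [24, 48, 50, 26, 23, 34]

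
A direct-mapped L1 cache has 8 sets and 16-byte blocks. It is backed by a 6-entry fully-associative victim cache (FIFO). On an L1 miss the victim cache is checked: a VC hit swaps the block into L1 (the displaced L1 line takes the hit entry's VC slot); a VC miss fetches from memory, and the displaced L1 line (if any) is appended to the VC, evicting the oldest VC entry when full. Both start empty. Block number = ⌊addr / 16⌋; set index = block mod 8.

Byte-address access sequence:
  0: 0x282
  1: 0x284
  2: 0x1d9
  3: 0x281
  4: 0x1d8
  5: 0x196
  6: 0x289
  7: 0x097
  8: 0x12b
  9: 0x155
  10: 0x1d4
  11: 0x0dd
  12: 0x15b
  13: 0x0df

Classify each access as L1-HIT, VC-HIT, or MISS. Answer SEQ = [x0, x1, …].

SEQ = [MISS, L1-HIT, MISS, L1-HIT, L1-HIT, MISS, L1-HIT, MISS, MISS, MISS, VC-HIT, MISS, VC-HIT, VC-HIT]

  [0] addr=0x282 blk=40 s=0: MISS | VC []
  [1] addr=0x284 blk=40 s=0: L1-HIT | VC []
  [2] addr=0x1d9 blk=29 s=5: MISS | VC []
  [3] addr=0x281 blk=40 s=0: L1-HIT | VC []
  [4] addr=0x1d8 blk=29 s=5: L1-HIT | VC []
  [5] addr=0x196 blk=25 s=1: MISS | VC []
  [6] addr=0x289 blk=40 s=0: L1-HIT | VC []
  [7] addr=0x97 blk=9 s=1: MISS | VC [25]
  [8] addr=0x12b blk=18 s=2: MISS | VC [25]
  [9] addr=0x155 blk=21 s=5: MISS | VC [25, 29]
  [10] addr=0x1d4 blk=29 s=5: VC-HIT | VC [25, 21]
  [11] addr=0xdd blk=13 s=5: MISS | VC [25, 21, 29]
  [12] addr=0x15b blk=21 s=5: VC-HIT | VC [25, 13, 29]
  [13] addr=0xdf blk=13 s=5: VC-HIT | VC [25, 21, 29]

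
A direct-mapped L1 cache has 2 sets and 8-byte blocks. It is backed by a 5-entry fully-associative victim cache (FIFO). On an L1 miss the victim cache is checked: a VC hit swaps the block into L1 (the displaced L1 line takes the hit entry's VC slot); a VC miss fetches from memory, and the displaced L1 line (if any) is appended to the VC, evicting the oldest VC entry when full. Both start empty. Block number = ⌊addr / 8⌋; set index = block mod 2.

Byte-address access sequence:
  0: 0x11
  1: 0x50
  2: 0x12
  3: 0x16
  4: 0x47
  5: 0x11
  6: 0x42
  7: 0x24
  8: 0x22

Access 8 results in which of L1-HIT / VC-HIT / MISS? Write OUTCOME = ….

OUTCOME = L1-HIT

#0 0x11→b2/s0 MISS; vc=[]
#1 0x50→b10/s0 MISS; vc=[2]
#2 0x12→b2/s0 VC-HIT; vc=[10]
#3 0x16→b2/s0 L1-HIT; vc=[10]
#4 0x47→b8/s0 MISS; vc=[10,2]
#5 0x11→b2/s0 VC-HIT; vc=[10,8]
#6 0x42→b8/s0 VC-HIT; vc=[10,2]
#7 0x24→b4/s0 MISS; vc=[10,2,8]
#8 0x22→b4/s0 L1-HIT; vc=[10,2,8]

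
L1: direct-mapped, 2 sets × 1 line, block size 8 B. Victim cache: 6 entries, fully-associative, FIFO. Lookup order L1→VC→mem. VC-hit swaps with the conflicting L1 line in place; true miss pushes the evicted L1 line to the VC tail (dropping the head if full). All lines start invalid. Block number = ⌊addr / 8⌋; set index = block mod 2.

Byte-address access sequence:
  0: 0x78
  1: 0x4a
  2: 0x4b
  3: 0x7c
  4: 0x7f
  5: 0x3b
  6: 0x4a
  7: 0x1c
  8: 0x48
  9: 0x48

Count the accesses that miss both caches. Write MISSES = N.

MISSES = 4

  [0] addr=0x78 blk=15 s=1: MISS | VC []
  [1] addr=0x4a blk=9 s=1: MISS | VC [15]
  [2] addr=0x4b blk=9 s=1: L1-HIT | VC [15]
  [3] addr=0x7c blk=15 s=1: VC-HIT | VC [9]
  [4] addr=0x7f blk=15 s=1: L1-HIT | VC [9]
  [5] addr=0x3b blk=7 s=1: MISS | VC [9, 15]
  [6] addr=0x4a blk=9 s=1: VC-HIT | VC [7, 15]
  [7] addr=0x1c blk=3 s=1: MISS | VC [7, 15, 9]
  [8] addr=0x48 blk=9 s=1: VC-HIT | VC [7, 15, 3]
  [9] addr=0x48 blk=9 s=1: L1-HIT | VC [7, 15, 3]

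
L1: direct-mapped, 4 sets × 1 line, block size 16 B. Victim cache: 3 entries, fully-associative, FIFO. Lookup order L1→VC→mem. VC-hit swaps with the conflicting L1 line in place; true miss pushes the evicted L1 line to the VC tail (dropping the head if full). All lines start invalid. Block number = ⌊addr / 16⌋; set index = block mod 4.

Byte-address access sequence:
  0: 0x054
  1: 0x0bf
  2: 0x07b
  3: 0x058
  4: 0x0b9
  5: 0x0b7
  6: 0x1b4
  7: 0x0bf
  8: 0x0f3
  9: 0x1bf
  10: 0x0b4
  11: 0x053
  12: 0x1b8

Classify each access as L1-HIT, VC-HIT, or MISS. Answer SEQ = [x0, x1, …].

  [0] addr=0x54 blk=5 s=1: MISS | VC []
  [1] addr=0xbf blk=11 s=3: MISS | VC []
  [2] addr=0x7b blk=7 s=3: MISS | VC [11]
  [3] addr=0x58 blk=5 s=1: L1-HIT | VC [11]
  [4] addr=0xb9 blk=11 s=3: VC-HIT | VC [7]
  [5] addr=0xb7 blk=11 s=3: L1-HIT | VC [7]
  [6] addr=0x1b4 blk=27 s=3: MISS | VC [7, 11]
  [7] addr=0xbf blk=11 s=3: VC-HIT | VC [7, 27]
  [8] addr=0xf3 blk=15 s=3: MISS | VC [7, 27, 11]
  [9] addr=0x1bf blk=27 s=3: VC-HIT | VC [7, 15, 11]
  [10] addr=0xb4 blk=11 s=3: VC-HIT | VC [7, 15, 27]
  [11] addr=0x53 blk=5 s=1: L1-HIT | VC [7, 15, 27]
  [12] addr=0x1b8 blk=27 s=3: VC-HIT | VC [7, 15, 11]

SEQ = [MISS, MISS, MISS, L1-HIT, VC-HIT, L1-HIT, MISS, VC-HIT, MISS, VC-HIT, VC-HIT, L1-HIT, VC-HIT]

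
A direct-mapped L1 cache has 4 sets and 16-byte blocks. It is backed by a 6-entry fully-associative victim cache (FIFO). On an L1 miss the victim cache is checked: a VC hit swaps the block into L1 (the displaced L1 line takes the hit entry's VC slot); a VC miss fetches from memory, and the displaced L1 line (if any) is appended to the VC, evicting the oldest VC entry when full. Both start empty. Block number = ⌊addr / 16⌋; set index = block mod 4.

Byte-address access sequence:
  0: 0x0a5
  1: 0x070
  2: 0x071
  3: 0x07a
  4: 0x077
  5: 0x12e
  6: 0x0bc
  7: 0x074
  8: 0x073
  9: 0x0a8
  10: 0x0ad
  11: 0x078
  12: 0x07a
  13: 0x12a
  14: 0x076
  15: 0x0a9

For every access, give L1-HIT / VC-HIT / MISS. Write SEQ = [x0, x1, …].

  [0] addr=0xa5 blk=10 s=2: MISS | VC []
  [1] addr=0x70 blk=7 s=3: MISS | VC []
  [2] addr=0x71 blk=7 s=3: L1-HIT | VC []
  [3] addr=0x7a blk=7 s=3: L1-HIT | VC []
  [4] addr=0x77 blk=7 s=3: L1-HIT | VC []
  [5] addr=0x12e blk=18 s=2: MISS | VC [10]
  [6] addr=0xbc blk=11 s=3: MISS | VC [10, 7]
  [7] addr=0x74 blk=7 s=3: VC-HIT | VC [10, 11]
  [8] addr=0x73 blk=7 s=3: L1-HIT | VC [10, 11]
  [9] addr=0xa8 blk=10 s=2: VC-HIT | VC [18, 11]
  [10] addr=0xad blk=10 s=2: L1-HIT | VC [18, 11]
  [11] addr=0x78 blk=7 s=3: L1-HIT | VC [18, 11]
  [12] addr=0x7a blk=7 s=3: L1-HIT | VC [18, 11]
  [13] addr=0x12a blk=18 s=2: VC-HIT | VC [10, 11]
  [14] addr=0x76 blk=7 s=3: L1-HIT | VC [10, 11]
  [15] addr=0xa9 blk=10 s=2: VC-HIT | VC [18, 11]

SEQ = [MISS, MISS, L1-HIT, L1-HIT, L1-HIT, MISS, MISS, VC-HIT, L1-HIT, VC-HIT, L1-HIT, L1-HIT, L1-HIT, VC-HIT, L1-HIT, VC-HIT]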